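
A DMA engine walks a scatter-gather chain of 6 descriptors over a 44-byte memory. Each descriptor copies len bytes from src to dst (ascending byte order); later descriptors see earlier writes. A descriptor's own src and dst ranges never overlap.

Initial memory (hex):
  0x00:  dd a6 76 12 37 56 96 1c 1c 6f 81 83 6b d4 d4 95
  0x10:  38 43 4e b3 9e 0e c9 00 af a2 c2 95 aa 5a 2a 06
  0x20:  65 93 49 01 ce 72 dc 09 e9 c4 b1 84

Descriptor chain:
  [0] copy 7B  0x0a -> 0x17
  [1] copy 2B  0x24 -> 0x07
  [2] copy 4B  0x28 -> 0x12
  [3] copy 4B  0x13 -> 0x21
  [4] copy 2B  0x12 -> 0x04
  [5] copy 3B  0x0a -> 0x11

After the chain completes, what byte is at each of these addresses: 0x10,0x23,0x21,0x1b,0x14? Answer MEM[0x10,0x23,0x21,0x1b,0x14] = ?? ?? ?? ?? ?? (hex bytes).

MEM[0x10,0x23,0x21,0x1b,0x14] = 38 84 c4 d4 b1

#0 dst[0x17+7] := {0x81,0x83,0x6b,0xd4,0xd4,0x95,0x38}
#1 dst[0x07+2] := {0xce,0x72}
#2 dst[0x12+4] := {0xe9,0xc4,0xb1,0x84}
#3 dst[0x21+4] := {0xc4,0xb1,0x84,0xc9}
#4 dst[0x04+2] := {0xe9,0xc4}
#5 dst[0x11+3] := {0x81,0x83,0x6b}
query mem[0x10]=0x38, mem[0x23]=0x84, mem[0x21]=0xc4, mem[0x1b]=0xd4, mem[0x14]=0xb1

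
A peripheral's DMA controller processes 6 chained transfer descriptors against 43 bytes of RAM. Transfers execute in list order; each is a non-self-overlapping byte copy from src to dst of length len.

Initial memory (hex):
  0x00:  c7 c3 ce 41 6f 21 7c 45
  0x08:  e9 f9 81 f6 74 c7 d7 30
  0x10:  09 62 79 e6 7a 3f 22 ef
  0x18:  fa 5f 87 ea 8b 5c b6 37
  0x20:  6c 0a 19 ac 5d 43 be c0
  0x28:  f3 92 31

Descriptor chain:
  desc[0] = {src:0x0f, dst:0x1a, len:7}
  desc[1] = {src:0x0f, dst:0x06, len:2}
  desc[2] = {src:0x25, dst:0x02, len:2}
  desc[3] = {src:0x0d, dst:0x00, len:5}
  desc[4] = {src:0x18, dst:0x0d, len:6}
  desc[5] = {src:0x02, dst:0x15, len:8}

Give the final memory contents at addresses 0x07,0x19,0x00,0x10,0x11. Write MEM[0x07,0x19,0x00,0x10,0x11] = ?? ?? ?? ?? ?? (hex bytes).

  after D0: wrote 7B at 0x1a = 30096279e67a3f
  after D1: wrote 2B at 0x06 = 3009
  after D2: wrote 2B at 0x02 = 43be
  after D3: wrote 5B at 0x00 = c7d7300962
  after D4: wrote 6B at 0x0d = fa5f30096279
  after D5: wrote 8B at 0x15 = 300962213009e9f9
query mem[0x07]=0x09, mem[0x19]=0x30, mem[0x00]=0xc7, mem[0x10]=0x09, mem[0x11]=0x62

MEM[0x07,0x19,0x00,0x10,0x11] = 09 30 c7 09 62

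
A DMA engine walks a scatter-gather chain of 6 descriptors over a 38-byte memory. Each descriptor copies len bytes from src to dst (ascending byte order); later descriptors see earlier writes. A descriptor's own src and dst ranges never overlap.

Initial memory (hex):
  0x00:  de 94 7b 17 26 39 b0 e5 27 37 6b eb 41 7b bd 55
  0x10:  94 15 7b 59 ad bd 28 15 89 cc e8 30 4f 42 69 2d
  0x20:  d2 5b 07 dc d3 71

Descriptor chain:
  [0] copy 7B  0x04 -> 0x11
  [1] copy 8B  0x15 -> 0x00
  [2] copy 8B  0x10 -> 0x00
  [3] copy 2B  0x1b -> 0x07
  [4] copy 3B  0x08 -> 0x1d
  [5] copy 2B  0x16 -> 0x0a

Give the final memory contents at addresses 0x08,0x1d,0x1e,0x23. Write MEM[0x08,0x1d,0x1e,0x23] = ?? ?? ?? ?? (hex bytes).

MEM[0x08,0x1d,0x1e,0x23] = 4f 4f 37 dc

D0: mem[0x11..0x17] <- [26 39 b0 e5 27 37 6b]
D1: mem[0x00..0x07] <- [27 37 6b 89 cc e8 30 4f]
D2: mem[0x00..0x07] <- [94 26 39 b0 e5 27 37 6b]
D3: mem[0x07..0x08] <- [30 4f]
D4: mem[0x1d..0x1f] <- [4f 37 6b]
D5: mem[0x0a..0x0b] <- [37 6b]
query mem[0x08]=0x4f, mem[0x1d]=0x4f, mem[0x1e]=0x37, mem[0x23]=0xdc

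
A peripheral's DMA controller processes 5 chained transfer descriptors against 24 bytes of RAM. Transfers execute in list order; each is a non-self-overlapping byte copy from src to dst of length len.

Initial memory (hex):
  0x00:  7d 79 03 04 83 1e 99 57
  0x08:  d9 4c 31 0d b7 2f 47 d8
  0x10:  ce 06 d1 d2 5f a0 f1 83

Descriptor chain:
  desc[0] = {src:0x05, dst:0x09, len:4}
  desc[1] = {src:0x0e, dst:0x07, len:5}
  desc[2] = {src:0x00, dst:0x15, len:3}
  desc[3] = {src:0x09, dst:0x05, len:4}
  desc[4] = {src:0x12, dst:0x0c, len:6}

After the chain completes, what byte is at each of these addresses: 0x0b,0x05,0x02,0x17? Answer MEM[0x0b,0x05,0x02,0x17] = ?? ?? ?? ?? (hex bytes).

MEM[0x0b,0x05,0x02,0x17] = d1 ce 03 03

D0: mem[0x09..0x0c] <- [1e 99 57 d9]
D1: mem[0x07..0x0b] <- [47 d8 ce 06 d1]
D2: mem[0x15..0x17] <- [7d 79 03]
D3: mem[0x05..0x08] <- [ce 06 d1 d9]
D4: mem[0x0c..0x11] <- [d1 d2 5f 7d 79 03]
query mem[0x0b]=0xd1, mem[0x05]=0xce, mem[0x02]=0x03, mem[0x17]=0x03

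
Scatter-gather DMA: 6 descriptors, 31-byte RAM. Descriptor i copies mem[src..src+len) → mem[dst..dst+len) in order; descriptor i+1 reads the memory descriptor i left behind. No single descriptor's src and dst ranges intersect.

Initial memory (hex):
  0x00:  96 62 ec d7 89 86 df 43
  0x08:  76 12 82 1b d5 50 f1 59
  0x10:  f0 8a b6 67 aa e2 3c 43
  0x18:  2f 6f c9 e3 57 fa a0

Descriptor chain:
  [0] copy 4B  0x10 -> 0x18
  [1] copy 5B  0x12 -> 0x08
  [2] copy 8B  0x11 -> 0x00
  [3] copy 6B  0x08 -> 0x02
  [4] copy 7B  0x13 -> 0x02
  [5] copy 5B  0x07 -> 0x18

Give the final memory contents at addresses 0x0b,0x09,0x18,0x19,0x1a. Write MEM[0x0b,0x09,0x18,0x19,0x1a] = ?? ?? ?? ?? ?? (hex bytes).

MEM[0x0b,0x09,0x18,0x19,0x1a] = e2 67 f0 8a 67

  after D0: wrote 4B at 0x18 = f08ab667
  after D1: wrote 5B at 0x08 = b667aae23c
  after D2: wrote 8B at 0x00 = 8ab667aae23c43f0
  after D3: wrote 6B at 0x02 = b667aae23c50
  after D4: wrote 7B at 0x02 = 67aae23c43f08a
  after D5: wrote 5B at 0x18 = f08a67aae2
query mem[0x0b]=0xe2, mem[0x09]=0x67, mem[0x18]=0xf0, mem[0x19]=0x8a, mem[0x1a]=0x67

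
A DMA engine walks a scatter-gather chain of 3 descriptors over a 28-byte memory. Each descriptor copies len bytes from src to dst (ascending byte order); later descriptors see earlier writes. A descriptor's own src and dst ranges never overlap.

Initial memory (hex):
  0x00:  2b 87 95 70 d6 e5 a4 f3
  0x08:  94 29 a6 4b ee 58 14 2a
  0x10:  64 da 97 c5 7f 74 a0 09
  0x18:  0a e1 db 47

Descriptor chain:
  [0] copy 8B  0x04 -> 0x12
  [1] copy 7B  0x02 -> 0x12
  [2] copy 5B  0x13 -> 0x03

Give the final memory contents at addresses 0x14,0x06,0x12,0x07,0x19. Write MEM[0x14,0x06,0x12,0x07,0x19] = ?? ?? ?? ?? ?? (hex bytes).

D0: mem[0x12..0x19] <- [d6 e5 a4 f3 94 29 a6 4b]
D1: mem[0x12..0x18] <- [95 70 d6 e5 a4 f3 94]
D2: mem[0x03..0x07] <- [70 d6 e5 a4 f3]
query mem[0x14]=0xd6, mem[0x06]=0xa4, mem[0x12]=0x95, mem[0x07]=0xf3, mem[0x19]=0x4b

MEM[0x14,0x06,0x12,0x07,0x19] = d6 a4 95 f3 4b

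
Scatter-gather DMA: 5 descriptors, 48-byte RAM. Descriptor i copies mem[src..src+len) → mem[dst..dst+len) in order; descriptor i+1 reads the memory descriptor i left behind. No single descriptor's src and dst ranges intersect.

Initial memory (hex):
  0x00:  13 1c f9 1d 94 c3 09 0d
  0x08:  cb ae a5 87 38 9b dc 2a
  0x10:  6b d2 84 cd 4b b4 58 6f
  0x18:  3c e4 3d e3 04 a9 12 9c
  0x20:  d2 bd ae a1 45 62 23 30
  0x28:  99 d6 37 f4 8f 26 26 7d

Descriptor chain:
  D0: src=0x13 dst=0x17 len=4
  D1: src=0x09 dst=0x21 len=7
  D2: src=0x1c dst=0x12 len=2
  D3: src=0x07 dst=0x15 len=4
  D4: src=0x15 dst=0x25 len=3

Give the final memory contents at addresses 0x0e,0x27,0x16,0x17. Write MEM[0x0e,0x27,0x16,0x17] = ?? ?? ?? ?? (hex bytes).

#0 dst[0x17+4] := {0xcd,0x4b,0xb4,0x58}
#1 dst[0x21+7] := {0xae,0xa5,0x87,0x38,0x9b,0xdc,0x2a}
#2 dst[0x12+2] := {0x04,0xa9}
#3 dst[0x15+4] := {0x0d,0xcb,0xae,0xa5}
#4 dst[0x25+3] := {0x0d,0xcb,0xae}
query mem[0x0e]=0xdc, mem[0x27]=0xae, mem[0x16]=0xcb, mem[0x17]=0xae

MEM[0x0e,0x27,0x16,0x17] = dc ae cb ae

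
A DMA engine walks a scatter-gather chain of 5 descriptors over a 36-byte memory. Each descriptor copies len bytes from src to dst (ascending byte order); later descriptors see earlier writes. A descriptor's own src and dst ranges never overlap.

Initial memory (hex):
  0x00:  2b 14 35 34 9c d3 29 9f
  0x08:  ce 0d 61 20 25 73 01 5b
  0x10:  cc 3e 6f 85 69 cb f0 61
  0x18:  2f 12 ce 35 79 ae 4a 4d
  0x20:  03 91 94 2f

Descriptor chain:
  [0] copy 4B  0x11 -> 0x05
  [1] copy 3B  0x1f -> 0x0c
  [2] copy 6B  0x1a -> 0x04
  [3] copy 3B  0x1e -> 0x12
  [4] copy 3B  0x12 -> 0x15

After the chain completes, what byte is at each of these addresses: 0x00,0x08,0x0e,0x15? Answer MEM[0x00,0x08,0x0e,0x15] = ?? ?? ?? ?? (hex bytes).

MEM[0x00,0x08,0x0e,0x15] = 2b 4a 91 4a

#0 dst[0x05+4] := {0x3e,0x6f,0x85,0x69}
#1 dst[0x0c+3] := {0x4d,0x03,0x91}
#2 dst[0x04+6] := {0xce,0x35,0x79,0xae,0x4a,0x4d}
#3 dst[0x12+3] := {0x4a,0x4d,0x03}
#4 dst[0x15+3] := {0x4a,0x4d,0x03}
query mem[0x00]=0x2b, mem[0x08]=0x4a, mem[0x0e]=0x91, mem[0x15]=0x4a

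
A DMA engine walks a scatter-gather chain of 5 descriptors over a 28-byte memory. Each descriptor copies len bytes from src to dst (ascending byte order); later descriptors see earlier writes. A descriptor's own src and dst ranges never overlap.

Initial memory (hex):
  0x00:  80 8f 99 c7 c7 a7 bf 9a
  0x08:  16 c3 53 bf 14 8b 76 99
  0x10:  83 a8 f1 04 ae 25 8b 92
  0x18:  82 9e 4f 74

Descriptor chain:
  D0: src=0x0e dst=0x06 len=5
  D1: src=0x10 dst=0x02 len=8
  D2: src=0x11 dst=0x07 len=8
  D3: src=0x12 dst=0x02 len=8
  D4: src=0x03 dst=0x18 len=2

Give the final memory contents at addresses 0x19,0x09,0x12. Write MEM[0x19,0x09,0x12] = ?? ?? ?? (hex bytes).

[0] 0x0e->0x06 len=5 : 76 99 83 a8 f1
[1] 0x10->0x02 len=8 : 83 a8 f1 04 ae 25 8b 92
[2] 0x11->0x07 len=8 : a8 f1 04 ae 25 8b 92 82
[3] 0x12->0x02 len=8 : f1 04 ae 25 8b 92 82 9e
[4] 0x03->0x18 len=2 : 04 ae
query mem[0x19]=0xae, mem[0x09]=0x9e, mem[0x12]=0xf1

MEM[0x19,0x09,0x12] = ae 9e f1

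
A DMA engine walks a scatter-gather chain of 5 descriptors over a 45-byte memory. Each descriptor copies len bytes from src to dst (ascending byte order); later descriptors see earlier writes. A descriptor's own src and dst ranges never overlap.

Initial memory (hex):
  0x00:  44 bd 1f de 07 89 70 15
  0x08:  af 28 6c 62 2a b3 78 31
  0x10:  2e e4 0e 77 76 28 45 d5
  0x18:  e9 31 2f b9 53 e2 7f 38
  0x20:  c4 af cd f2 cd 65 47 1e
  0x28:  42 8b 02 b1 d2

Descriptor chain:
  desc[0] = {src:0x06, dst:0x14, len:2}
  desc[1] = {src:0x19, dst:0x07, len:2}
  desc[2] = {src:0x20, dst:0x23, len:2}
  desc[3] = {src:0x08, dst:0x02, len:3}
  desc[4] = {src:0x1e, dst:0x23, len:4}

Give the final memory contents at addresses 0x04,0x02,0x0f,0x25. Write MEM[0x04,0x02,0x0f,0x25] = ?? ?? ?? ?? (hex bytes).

D0: mem[0x14..0x15] <- [70 15]
D1: mem[0x07..0x08] <- [31 2f]
D2: mem[0x23..0x24] <- [c4 af]
D3: mem[0x02..0x04] <- [2f 28 6c]
D4: mem[0x23..0x26] <- [7f 38 c4 af]
query mem[0x04]=0x6c, mem[0x02]=0x2f, mem[0x0f]=0x31, mem[0x25]=0xc4

MEM[0x04,0x02,0x0f,0x25] = 6c 2f 31 c4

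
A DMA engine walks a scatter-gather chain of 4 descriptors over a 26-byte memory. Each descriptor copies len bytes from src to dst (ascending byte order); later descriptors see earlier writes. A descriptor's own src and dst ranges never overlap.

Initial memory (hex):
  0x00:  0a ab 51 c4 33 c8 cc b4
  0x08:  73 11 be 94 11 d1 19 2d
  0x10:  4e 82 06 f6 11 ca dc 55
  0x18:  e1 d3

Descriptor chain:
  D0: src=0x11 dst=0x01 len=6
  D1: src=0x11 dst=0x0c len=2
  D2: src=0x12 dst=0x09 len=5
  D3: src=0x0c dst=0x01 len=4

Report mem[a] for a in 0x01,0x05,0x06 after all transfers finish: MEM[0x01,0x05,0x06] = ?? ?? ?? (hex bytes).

  after D0: wrote 6B at 0x01 = 8206f611cadc
  after D1: wrote 2B at 0x0c = 8206
  after D2: wrote 5B at 0x09 = 06f611cadc
  after D3: wrote 4B at 0x01 = cadc192d
query mem[0x01]=0xca, mem[0x05]=0xca, mem[0x06]=0xdc

MEM[0x01,0x05,0x06] = ca ca dc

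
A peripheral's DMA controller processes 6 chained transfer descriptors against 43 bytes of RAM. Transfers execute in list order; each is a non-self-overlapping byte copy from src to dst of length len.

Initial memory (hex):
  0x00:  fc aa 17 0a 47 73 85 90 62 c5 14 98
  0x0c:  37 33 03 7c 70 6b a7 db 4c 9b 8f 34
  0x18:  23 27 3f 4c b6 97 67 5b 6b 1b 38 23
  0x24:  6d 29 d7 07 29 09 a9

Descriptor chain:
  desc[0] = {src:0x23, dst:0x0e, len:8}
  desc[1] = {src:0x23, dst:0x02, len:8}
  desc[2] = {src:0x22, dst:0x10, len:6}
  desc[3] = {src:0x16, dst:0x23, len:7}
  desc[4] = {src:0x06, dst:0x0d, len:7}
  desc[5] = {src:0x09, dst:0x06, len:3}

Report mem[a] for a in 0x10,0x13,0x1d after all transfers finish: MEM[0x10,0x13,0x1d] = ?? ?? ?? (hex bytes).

#0 dst[0x0e+8] := {0x23,0x6d,0x29,0xd7,0x07,0x29,0x09,0xa9}
#1 dst[0x02+8] := {0x23,0x6d,0x29,0xd7,0x07,0x29,0x09,0xa9}
#2 dst[0x10+6] := {0x38,0x23,0x6d,0x29,0xd7,0x07}
#3 dst[0x23+7] := {0x8f,0x34,0x23,0x27,0x3f,0x4c,0xb6}
#4 dst[0x0d+7] := {0x07,0x29,0x09,0xa9,0x14,0x98,0x37}
#5 dst[0x06+3] := {0xa9,0x14,0x98}
query mem[0x10]=0xa9, mem[0x13]=0x37, mem[0x1d]=0x97

MEM[0x10,0x13,0x1d] = a9 37 97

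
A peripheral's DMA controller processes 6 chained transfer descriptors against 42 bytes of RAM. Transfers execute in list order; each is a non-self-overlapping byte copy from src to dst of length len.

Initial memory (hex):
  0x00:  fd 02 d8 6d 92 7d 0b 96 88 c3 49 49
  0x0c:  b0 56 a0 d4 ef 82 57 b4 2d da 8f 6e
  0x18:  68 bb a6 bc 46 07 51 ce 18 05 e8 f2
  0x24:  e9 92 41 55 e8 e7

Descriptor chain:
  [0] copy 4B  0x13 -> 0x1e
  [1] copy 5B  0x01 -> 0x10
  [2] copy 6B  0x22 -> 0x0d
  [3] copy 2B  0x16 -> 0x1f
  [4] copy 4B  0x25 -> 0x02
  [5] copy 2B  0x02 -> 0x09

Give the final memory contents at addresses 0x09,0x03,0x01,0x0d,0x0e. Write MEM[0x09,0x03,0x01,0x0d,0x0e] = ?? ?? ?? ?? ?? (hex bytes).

MEM[0x09,0x03,0x01,0x0d,0x0e] = 92 41 02 e8 f2

[0] 0x13->0x1e len=4 : b4 2d da 8f
[1] 0x01->0x10 len=5 : 02 d8 6d 92 7d
[2] 0x22->0x0d len=6 : e8 f2 e9 92 41 55
[3] 0x16->0x1f len=2 : 8f 6e
[4] 0x25->0x02 len=4 : 92 41 55 e8
[5] 0x02->0x09 len=2 : 92 41
query mem[0x09]=0x92, mem[0x03]=0x41, mem[0x01]=0x02, mem[0x0d]=0xe8, mem[0x0e]=0xf2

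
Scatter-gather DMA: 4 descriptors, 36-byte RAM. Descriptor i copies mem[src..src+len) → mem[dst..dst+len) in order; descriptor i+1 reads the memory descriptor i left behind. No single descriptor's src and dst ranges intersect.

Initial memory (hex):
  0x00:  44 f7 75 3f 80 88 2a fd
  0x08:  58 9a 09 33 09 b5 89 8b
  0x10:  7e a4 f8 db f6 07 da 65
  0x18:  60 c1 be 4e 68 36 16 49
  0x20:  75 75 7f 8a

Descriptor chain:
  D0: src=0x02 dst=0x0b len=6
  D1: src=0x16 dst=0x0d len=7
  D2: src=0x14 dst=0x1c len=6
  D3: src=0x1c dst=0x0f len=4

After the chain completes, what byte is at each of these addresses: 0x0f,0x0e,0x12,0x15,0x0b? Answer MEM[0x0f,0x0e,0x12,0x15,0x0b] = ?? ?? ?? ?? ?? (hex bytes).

[0] 0x02->0x0b len=6 : 75 3f 80 88 2a fd
[1] 0x16->0x0d len=7 : da 65 60 c1 be 4e 68
[2] 0x14->0x1c len=6 : f6 07 da 65 60 c1
[3] 0x1c->0x0f len=4 : f6 07 da 65
query mem[0x0f]=0xf6, mem[0x0e]=0x65, mem[0x12]=0x65, mem[0x15]=0x07, mem[0x0b]=0x75

MEM[0x0f,0x0e,0x12,0x15,0x0b] = f6 65 65 07 75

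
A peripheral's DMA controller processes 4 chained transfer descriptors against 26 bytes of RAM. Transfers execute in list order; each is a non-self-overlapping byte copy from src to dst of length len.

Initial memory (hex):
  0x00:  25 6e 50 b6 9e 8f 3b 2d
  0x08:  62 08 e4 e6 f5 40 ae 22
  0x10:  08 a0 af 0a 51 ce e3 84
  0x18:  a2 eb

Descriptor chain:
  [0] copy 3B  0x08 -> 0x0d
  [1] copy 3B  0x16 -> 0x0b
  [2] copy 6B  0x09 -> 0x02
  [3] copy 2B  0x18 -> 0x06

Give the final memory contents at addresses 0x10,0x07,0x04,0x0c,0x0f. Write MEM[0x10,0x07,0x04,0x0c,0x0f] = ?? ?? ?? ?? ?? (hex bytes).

MEM[0x10,0x07,0x04,0x0c,0x0f] = 08 eb e3 84 e4

D0: mem[0x0d..0x0f] <- [62 08 e4]
D1: mem[0x0b..0x0d] <- [e3 84 a2]
D2: mem[0x02..0x07] <- [08 e4 e3 84 a2 08]
D3: mem[0x06..0x07] <- [a2 eb]
query mem[0x10]=0x08, mem[0x07]=0xeb, mem[0x04]=0xe3, mem[0x0c]=0x84, mem[0x0f]=0xe4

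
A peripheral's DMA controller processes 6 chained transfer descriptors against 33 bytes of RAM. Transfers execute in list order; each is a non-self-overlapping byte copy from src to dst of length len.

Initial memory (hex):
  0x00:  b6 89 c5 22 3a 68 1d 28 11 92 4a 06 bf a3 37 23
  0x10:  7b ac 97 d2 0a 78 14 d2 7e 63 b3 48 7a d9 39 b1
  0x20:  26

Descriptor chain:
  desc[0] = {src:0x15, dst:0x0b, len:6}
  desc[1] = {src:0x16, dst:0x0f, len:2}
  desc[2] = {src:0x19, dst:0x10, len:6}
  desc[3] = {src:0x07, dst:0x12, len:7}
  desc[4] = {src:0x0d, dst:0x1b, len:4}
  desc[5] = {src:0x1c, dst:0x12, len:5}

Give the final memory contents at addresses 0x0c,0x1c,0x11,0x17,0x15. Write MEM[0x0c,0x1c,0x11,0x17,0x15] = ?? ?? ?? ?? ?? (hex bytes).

#0 dst[0x0b+6] := {0x78,0x14,0xd2,0x7e,0x63,0xb3}
#1 dst[0x0f+2] := {0x14,0xd2}
#2 dst[0x10+6] := {0x63,0xb3,0x48,0x7a,0xd9,0x39}
#3 dst[0x12+7] := {0x28,0x11,0x92,0x4a,0x78,0x14,0xd2}
#4 dst[0x1b+4] := {0xd2,0x7e,0x14,0x63}
#5 dst[0x12+5] := {0x7e,0x14,0x63,0xb1,0x26}
query mem[0x0c]=0x14, mem[0x1c]=0x7e, mem[0x11]=0xb3, mem[0x17]=0x14, mem[0x15]=0xb1

MEM[0x0c,0x1c,0x11,0x17,0x15] = 14 7e b3 14 b1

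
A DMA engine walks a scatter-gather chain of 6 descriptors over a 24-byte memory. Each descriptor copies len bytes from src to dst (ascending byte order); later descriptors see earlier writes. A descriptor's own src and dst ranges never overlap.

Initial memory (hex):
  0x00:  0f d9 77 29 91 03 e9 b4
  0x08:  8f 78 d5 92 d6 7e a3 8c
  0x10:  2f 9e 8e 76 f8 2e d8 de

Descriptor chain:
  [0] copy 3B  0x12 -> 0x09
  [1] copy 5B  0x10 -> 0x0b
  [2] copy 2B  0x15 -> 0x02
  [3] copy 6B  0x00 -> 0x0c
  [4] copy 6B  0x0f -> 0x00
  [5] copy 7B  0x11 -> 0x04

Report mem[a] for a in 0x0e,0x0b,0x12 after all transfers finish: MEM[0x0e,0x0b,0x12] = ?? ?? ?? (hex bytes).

MEM[0x0e,0x0b,0x12] = 2e 2f 8e

  after D0: wrote 3B at 0x09 = 8e76f8
  after D1: wrote 5B at 0x0b = 2f9e8e76f8
  after D2: wrote 2B at 0x02 = 2ed8
  after D3: wrote 6B at 0x0c = 0fd92ed89103
  after D4: wrote 6B at 0x00 = d891038e76f8
  after D5: wrote 7B at 0x04 = 038e76f82ed8de
query mem[0x0e]=0x2e, mem[0x0b]=0x2f, mem[0x12]=0x8e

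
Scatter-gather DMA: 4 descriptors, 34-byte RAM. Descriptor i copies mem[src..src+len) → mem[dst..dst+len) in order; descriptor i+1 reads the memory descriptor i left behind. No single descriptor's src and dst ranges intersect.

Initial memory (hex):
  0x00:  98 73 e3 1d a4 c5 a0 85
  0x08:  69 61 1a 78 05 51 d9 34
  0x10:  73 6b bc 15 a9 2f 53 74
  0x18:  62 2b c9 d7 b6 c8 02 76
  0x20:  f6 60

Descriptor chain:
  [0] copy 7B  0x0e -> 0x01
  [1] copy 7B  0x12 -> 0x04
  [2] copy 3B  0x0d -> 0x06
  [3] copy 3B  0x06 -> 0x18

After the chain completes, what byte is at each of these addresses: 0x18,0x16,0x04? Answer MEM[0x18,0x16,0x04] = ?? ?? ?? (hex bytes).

MEM[0x18,0x16,0x04] = 51 53 bc

D0: mem[0x01..0x07] <- [d9 34 73 6b bc 15 a9]
D1: mem[0x04..0x0a] <- [bc 15 a9 2f 53 74 62]
D2: mem[0x06..0x08] <- [51 d9 34]
D3: mem[0x18..0x1a] <- [51 d9 34]
query mem[0x18]=0x51, mem[0x16]=0x53, mem[0x04]=0xbc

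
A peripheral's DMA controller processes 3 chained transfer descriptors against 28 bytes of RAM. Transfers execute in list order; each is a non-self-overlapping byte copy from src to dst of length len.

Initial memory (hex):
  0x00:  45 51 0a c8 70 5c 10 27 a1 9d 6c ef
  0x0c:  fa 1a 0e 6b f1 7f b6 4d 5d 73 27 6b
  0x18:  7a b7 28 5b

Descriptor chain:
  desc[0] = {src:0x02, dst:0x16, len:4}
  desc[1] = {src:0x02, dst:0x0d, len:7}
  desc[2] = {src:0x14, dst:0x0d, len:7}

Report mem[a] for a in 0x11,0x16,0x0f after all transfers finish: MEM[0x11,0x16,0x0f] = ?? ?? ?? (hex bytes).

[0] 0x02->0x16 len=4 : 0a c8 70 5c
[1] 0x02->0x0d len=7 : 0a c8 70 5c 10 27 a1
[2] 0x14->0x0d len=7 : 5d 73 0a c8 70 5c 28
query mem[0x11]=0x70, mem[0x16]=0x0a, mem[0x0f]=0x0a

MEM[0x11,0x16,0x0f] = 70 0a 0a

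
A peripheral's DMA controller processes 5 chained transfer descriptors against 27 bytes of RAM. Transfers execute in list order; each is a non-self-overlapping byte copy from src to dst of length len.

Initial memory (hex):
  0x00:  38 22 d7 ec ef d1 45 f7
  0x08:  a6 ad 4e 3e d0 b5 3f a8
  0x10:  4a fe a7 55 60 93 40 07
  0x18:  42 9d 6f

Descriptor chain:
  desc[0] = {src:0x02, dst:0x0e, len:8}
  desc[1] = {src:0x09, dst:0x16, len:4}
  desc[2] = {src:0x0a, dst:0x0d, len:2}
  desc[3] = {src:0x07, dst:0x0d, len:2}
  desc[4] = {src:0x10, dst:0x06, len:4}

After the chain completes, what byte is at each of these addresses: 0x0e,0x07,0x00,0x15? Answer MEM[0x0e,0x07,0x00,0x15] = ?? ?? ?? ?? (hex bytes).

MEM[0x0e,0x07,0x00,0x15] = a6 d1 38 ad

[0] 0x02->0x0e len=8 : d7 ec ef d1 45 f7 a6 ad
[1] 0x09->0x16 len=4 : ad 4e 3e d0
[2] 0x0a->0x0d len=2 : 4e 3e
[3] 0x07->0x0d len=2 : f7 a6
[4] 0x10->0x06 len=4 : ef d1 45 f7
query mem[0x0e]=0xa6, mem[0x07]=0xd1, mem[0x00]=0x38, mem[0x15]=0xad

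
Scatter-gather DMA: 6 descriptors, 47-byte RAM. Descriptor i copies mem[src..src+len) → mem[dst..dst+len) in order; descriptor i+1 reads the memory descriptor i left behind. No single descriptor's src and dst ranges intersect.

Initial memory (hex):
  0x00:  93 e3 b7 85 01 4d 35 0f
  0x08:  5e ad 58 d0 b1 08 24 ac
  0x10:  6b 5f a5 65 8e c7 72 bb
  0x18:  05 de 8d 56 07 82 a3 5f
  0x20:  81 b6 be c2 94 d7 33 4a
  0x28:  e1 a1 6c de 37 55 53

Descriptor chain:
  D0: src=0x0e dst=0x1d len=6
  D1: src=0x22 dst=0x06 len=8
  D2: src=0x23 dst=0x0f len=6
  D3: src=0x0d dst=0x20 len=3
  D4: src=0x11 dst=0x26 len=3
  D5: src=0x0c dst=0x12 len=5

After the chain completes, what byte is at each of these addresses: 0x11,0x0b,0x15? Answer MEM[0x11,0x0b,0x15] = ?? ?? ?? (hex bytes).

MEM[0x11,0x0b,0x15] = d7 4a c2

  after D0: wrote 6B at 0x1d = 24ac6b5fa565
  after D1: wrote 8B at 0x06 = 65c294d7334ae1a1
  after D2: wrote 6B at 0x0f = c294d7334ae1
  after D3: wrote 3B at 0x20 = a124c2
  after D4: wrote 3B at 0x26 = d7334a
  after D5: wrote 5B at 0x12 = e1a124c294
query mem[0x11]=0xd7, mem[0x0b]=0x4a, mem[0x15]=0xc2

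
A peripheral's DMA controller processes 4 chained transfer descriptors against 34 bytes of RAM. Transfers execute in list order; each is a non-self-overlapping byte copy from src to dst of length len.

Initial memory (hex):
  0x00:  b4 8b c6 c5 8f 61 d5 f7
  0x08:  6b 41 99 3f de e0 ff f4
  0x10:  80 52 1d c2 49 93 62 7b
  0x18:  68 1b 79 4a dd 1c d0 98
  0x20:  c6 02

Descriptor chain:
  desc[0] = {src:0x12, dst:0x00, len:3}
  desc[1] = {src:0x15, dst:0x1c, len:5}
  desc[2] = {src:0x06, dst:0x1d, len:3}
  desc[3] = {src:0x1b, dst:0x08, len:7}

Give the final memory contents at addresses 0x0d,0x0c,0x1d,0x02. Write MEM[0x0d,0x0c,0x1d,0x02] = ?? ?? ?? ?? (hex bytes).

MEM[0x0d,0x0c,0x1d,0x02] = 1b 6b d5 49

  after D0: wrote 3B at 0x00 = 1dc249
  after D1: wrote 5B at 0x1c = 93627b681b
  after D2: wrote 3B at 0x1d = d5f76b
  after D3: wrote 7B at 0x08 = 4a93d5f76b1b02
query mem[0x0d]=0x1b, mem[0x0c]=0x6b, mem[0x1d]=0xd5, mem[0x02]=0x49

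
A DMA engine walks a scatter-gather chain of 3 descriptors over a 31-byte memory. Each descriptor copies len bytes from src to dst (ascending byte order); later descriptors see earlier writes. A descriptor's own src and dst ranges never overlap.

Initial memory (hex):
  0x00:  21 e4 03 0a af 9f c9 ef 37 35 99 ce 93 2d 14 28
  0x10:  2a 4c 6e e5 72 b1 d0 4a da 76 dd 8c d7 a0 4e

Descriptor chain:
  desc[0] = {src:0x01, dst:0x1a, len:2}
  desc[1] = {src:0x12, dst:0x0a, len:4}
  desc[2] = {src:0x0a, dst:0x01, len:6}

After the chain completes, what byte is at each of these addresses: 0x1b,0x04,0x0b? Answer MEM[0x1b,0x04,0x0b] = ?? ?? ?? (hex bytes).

#0 dst[0x1a+2] := {0xe4,0x03}
#1 dst[0x0a+4] := {0x6e,0xe5,0x72,0xb1}
#2 dst[0x01+6] := {0x6e,0xe5,0x72,0xb1,0x14,0x28}
query mem[0x1b]=0x03, mem[0x04]=0xb1, mem[0x0b]=0xe5

MEM[0x1b,0x04,0x0b] = 03 b1 e5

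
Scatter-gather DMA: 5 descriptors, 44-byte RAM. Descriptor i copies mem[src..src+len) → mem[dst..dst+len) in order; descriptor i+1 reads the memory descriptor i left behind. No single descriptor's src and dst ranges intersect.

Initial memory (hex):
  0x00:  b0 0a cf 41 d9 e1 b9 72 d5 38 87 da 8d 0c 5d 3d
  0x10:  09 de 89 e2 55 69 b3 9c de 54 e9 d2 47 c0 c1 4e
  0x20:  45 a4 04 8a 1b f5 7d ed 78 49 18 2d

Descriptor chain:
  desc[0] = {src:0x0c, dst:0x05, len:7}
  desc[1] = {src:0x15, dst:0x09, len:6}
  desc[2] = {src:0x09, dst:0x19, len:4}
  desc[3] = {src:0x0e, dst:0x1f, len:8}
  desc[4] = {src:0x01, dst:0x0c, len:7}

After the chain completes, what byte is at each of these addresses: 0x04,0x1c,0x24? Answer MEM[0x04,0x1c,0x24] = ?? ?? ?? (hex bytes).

#0 dst[0x05+7] := {0x8d,0x0c,0x5d,0x3d,0x09,0xde,0x89}
#1 dst[0x09+6] := {0x69,0xb3,0x9c,0xde,0x54,0xe9}
#2 dst[0x19+4] := {0x69,0xb3,0x9c,0xde}
#3 dst[0x1f+8] := {0xe9,0x3d,0x09,0xde,0x89,0xe2,0x55,0x69}
#4 dst[0x0c+7] := {0x0a,0xcf,0x41,0xd9,0x8d,0x0c,0x5d}
query mem[0x04]=0xd9, mem[0x1c]=0xde, mem[0x24]=0xe2

MEM[0x04,0x1c,0x24] = d9 de e2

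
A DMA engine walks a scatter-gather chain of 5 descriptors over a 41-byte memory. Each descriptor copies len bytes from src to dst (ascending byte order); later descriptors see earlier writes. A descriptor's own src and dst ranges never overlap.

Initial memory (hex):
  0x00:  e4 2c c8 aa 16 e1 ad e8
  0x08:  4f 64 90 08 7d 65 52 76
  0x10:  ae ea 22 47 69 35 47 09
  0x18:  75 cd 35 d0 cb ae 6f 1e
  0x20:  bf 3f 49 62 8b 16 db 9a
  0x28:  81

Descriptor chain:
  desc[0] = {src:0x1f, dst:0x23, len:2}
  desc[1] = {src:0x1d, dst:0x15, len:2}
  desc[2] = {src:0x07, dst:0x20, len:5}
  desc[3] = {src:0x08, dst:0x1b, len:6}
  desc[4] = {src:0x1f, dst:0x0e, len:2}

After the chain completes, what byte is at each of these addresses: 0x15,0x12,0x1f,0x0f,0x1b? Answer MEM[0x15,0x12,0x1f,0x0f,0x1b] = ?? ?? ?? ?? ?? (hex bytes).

MEM[0x15,0x12,0x1f,0x0f,0x1b] = ae 22 7d 65 4f

#0 dst[0x23+2] := {0x1e,0xbf}
#1 dst[0x15+2] := {0xae,0x6f}
#2 dst[0x20+5] := {0xe8,0x4f,0x64,0x90,0x08}
#3 dst[0x1b+6] := {0x4f,0x64,0x90,0x08,0x7d,0x65}
#4 dst[0x0e+2] := {0x7d,0x65}
query mem[0x15]=0xae, mem[0x12]=0x22, mem[0x1f]=0x7d, mem[0x0f]=0x65, mem[0x1b]=0x4f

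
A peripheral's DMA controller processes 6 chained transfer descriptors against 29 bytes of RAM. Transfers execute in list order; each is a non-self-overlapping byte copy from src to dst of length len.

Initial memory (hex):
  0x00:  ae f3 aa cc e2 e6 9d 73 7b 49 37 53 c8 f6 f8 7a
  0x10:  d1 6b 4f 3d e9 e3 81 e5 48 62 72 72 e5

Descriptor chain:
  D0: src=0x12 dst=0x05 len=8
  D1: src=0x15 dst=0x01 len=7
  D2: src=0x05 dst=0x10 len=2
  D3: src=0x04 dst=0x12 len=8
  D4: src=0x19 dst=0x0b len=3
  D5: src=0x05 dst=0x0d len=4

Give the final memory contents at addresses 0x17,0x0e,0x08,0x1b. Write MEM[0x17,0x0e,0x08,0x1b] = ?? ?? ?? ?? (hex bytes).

D0: mem[0x05..0x0c] <- [4f 3d e9 e3 81 e5 48 62]
D1: mem[0x01..0x07] <- [e3 81 e5 48 62 72 72]
D2: mem[0x10..0x11] <- [62 72]
D3: mem[0x12..0x19] <- [48 62 72 72 e3 81 e5 48]
D4: mem[0x0b..0x0d] <- [48 72 72]
D5: mem[0x0d..0x10] <- [62 72 72 e3]
query mem[0x17]=0x81, mem[0x0e]=0x72, mem[0x08]=0xe3, mem[0x1b]=0x72

MEM[0x17,0x0e,0x08,0x1b] = 81 72 e3 72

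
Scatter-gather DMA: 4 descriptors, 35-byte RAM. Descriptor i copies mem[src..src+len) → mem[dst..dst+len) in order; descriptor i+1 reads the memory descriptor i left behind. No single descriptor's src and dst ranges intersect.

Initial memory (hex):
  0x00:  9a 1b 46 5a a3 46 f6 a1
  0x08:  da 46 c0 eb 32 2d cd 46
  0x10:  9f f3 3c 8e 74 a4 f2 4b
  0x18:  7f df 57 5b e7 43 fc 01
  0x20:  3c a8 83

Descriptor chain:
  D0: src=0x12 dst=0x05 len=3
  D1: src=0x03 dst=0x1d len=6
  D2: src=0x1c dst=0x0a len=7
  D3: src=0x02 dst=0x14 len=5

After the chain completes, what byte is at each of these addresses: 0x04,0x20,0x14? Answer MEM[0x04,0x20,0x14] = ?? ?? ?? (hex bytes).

[0] 0x12->0x05 len=3 : 3c 8e 74
[1] 0x03->0x1d len=6 : 5a a3 3c 8e 74 da
[2] 0x1c->0x0a len=7 : e7 5a a3 3c 8e 74 da
[3] 0x02->0x14 len=5 : 46 5a a3 3c 8e
query mem[0x04]=0xa3, mem[0x20]=0x8e, mem[0x14]=0x46

MEM[0x04,0x20,0x14] = a3 8e 46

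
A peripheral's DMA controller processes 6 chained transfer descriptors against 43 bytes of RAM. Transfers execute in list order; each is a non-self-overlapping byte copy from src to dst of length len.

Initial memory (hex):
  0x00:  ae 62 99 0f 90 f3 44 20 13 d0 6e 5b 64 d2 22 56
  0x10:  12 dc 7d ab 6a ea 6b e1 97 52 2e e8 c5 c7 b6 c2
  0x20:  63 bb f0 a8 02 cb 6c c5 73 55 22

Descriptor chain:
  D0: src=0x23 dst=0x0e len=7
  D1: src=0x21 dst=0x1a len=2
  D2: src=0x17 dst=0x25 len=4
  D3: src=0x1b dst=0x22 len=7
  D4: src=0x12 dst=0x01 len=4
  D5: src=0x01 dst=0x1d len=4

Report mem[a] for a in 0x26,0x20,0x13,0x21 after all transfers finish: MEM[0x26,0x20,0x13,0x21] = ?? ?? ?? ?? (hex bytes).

MEM[0x26,0x20,0x13,0x21] = c2 ea 73 bb

[0] 0x23->0x0e len=7 : a8 02 cb 6c c5 73 55
[1] 0x21->0x1a len=2 : bb f0
[2] 0x17->0x25 len=4 : e1 97 52 bb
[3] 0x1b->0x22 len=7 : f0 c5 c7 b6 c2 63 bb
[4] 0x12->0x01 len=4 : c5 73 55 ea
[5] 0x01->0x1d len=4 : c5 73 55 ea
query mem[0x26]=0xc2, mem[0x20]=0xea, mem[0x13]=0x73, mem[0x21]=0xbb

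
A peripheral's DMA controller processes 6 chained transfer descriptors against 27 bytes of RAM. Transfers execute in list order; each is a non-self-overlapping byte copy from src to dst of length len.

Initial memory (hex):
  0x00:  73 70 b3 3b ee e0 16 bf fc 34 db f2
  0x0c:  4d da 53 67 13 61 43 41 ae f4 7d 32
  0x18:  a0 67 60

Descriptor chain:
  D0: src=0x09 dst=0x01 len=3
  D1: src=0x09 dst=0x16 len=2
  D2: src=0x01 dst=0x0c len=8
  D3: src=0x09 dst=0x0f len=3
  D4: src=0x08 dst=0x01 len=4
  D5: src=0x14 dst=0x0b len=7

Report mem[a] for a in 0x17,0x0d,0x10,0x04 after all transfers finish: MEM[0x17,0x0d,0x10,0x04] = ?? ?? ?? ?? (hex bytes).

MEM[0x17,0x0d,0x10,0x04] = db 34 67 f2

#0 dst[0x01+3] := {0x34,0xdb,0xf2}
#1 dst[0x16+2] := {0x34,0xdb}
#2 dst[0x0c+8] := {0x34,0xdb,0xf2,0xee,0xe0,0x16,0xbf,0xfc}
#3 dst[0x0f+3] := {0x34,0xdb,0xf2}
#4 dst[0x01+4] := {0xfc,0x34,0xdb,0xf2}
#5 dst[0x0b+7] := {0xae,0xf4,0x34,0xdb,0xa0,0x67,0x60}
query mem[0x17]=0xdb, mem[0x0d]=0x34, mem[0x10]=0x67, mem[0x04]=0xf2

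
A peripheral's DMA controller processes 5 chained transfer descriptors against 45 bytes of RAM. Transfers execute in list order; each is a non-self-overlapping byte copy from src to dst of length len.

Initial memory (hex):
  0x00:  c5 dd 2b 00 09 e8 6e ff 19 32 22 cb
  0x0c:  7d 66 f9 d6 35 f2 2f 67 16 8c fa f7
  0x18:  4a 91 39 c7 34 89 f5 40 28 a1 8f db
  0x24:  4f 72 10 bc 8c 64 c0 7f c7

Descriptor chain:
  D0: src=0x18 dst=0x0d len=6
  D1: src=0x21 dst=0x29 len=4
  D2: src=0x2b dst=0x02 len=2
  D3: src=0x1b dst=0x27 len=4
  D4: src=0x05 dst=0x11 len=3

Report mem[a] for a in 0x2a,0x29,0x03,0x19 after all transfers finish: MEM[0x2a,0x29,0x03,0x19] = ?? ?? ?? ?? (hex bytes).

MEM[0x2a,0x29,0x03,0x19] = f5 89 4f 91

  after D0: wrote 6B at 0x0d = 4a9139c73489
  after D1: wrote 4B at 0x29 = a18fdb4f
  after D2: wrote 2B at 0x02 = db4f
  after D3: wrote 4B at 0x27 = c73489f5
  after D4: wrote 3B at 0x11 = e86eff
query mem[0x2a]=0xf5, mem[0x29]=0x89, mem[0x03]=0x4f, mem[0x19]=0x91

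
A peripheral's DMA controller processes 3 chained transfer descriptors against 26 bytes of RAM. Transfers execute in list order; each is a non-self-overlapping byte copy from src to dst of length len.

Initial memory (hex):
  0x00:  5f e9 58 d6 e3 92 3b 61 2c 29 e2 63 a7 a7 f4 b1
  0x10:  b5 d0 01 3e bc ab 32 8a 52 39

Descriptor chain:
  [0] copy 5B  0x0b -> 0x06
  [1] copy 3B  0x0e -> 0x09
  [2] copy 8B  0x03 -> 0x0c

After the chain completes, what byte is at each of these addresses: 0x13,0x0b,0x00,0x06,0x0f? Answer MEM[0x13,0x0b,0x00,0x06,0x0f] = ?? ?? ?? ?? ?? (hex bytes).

D0: mem[0x06..0x0a] <- [63 a7 a7 f4 b1]
D1: mem[0x09..0x0b] <- [f4 b1 b5]
D2: mem[0x0c..0x13] <- [d6 e3 92 63 a7 a7 f4 b1]
query mem[0x13]=0xb1, mem[0x0b]=0xb5, mem[0x00]=0x5f, mem[0x06]=0x63, mem[0x0f]=0x63

MEM[0x13,0x0b,0x00,0x06,0x0f] = b1 b5 5f 63 63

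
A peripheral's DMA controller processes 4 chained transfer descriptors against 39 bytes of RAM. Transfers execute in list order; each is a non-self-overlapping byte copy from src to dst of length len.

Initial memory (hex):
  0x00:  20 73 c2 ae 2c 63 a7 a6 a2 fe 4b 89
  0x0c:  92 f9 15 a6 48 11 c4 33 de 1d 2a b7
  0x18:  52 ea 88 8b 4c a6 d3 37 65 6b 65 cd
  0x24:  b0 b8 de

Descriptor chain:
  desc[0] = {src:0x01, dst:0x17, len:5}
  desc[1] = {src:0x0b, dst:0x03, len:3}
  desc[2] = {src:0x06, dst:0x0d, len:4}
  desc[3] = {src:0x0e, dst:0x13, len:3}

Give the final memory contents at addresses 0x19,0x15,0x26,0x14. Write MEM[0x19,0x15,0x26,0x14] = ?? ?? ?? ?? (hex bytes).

[0] 0x01->0x17 len=5 : 73 c2 ae 2c 63
[1] 0x0b->0x03 len=3 : 89 92 f9
[2] 0x06->0x0d len=4 : a7 a6 a2 fe
[3] 0x0e->0x13 len=3 : a6 a2 fe
query mem[0x19]=0xae, mem[0x15]=0xfe, mem[0x26]=0xde, mem[0x14]=0xa2

MEM[0x19,0x15,0x26,0x14] = ae fe de a2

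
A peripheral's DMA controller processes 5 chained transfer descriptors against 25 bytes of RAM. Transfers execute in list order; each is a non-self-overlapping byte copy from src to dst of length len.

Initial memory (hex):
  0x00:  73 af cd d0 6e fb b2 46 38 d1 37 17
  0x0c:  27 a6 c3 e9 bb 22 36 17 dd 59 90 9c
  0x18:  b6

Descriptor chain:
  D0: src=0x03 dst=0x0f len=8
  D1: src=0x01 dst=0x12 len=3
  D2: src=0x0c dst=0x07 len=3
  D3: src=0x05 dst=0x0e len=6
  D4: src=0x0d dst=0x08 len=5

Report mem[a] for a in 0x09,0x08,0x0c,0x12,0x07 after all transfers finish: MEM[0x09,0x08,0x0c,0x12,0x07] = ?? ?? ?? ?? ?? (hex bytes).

MEM[0x09,0x08,0x0c,0x12,0x07] = fb a6 a6 c3 27

#0 dst[0x0f+8] := {0xd0,0x6e,0xfb,0xb2,0x46,0x38,0xd1,0x37}
#1 dst[0x12+3] := {0xaf,0xcd,0xd0}
#2 dst[0x07+3] := {0x27,0xa6,0xc3}
#3 dst[0x0e+6] := {0xfb,0xb2,0x27,0xa6,0xc3,0x37}
#4 dst[0x08+5] := {0xa6,0xfb,0xb2,0x27,0xa6}
query mem[0x09]=0xfb, mem[0x08]=0xa6, mem[0x0c]=0xa6, mem[0x12]=0xc3, mem[0x07]=0x27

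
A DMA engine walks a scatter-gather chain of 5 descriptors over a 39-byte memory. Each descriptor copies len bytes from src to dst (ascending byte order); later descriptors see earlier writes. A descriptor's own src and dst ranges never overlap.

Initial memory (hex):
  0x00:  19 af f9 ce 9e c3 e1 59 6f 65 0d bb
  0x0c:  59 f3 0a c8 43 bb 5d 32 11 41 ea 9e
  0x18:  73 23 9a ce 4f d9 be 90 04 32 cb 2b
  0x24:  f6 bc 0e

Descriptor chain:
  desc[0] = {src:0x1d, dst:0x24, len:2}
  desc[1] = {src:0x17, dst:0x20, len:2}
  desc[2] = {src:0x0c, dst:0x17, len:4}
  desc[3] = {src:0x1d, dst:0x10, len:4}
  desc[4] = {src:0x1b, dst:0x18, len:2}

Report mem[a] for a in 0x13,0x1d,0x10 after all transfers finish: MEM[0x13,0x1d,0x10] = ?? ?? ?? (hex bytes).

MEM[0x13,0x1d,0x10] = 9e d9 d9

[0] 0x1d->0x24 len=2 : d9 be
[1] 0x17->0x20 len=2 : 9e 73
[2] 0x0c->0x17 len=4 : 59 f3 0a c8
[3] 0x1d->0x10 len=4 : d9 be 90 9e
[4] 0x1b->0x18 len=2 : ce 4f
query mem[0x13]=0x9e, mem[0x1d]=0xd9, mem[0x10]=0xd9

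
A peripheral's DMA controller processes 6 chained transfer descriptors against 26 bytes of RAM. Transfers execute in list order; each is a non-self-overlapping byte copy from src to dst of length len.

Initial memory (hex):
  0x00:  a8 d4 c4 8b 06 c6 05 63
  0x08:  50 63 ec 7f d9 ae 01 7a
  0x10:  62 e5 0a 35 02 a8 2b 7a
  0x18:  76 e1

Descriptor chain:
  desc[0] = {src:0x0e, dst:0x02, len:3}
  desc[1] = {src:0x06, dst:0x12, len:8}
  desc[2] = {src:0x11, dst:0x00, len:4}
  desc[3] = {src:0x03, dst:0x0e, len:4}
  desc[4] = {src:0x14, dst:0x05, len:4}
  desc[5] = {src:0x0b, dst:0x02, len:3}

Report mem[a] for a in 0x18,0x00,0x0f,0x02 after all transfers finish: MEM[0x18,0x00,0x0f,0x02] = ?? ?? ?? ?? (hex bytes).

D0: mem[0x02..0x04] <- [01 7a 62]
D1: mem[0x12..0x19] <- [05 63 50 63 ec 7f d9 ae]
D2: mem[0x00..0x03] <- [e5 05 63 50]
D3: mem[0x0e..0x11] <- [50 62 c6 05]
D4: mem[0x05..0x08] <- [50 63 ec 7f]
D5: mem[0x02..0x04] <- [7f d9 ae]
query mem[0x18]=0xd9, mem[0x00]=0xe5, mem[0x0f]=0x62, mem[0x02]=0x7f

MEM[0x18,0x00,0x0f,0x02] = d9 e5 62 7f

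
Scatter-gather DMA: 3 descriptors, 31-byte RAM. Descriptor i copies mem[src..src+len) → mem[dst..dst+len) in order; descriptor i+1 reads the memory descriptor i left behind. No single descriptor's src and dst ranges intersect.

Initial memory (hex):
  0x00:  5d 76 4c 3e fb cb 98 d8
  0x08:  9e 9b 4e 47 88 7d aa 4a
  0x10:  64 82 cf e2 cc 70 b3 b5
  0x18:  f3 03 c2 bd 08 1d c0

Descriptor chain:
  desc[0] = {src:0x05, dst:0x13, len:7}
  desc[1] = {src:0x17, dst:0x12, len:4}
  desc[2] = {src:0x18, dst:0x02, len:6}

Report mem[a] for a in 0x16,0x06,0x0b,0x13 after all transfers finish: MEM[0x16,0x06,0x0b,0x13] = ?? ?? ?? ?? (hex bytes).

  after D0: wrote 7B at 0x13 = cb98d89e9b4e47
  after D1: wrote 4B at 0x12 = 9b4e47c2
  after D2: wrote 6B at 0x02 = 4e47c2bd081d
query mem[0x16]=0x9e, mem[0x06]=0x08, mem[0x0b]=0x47, mem[0x13]=0x4e

MEM[0x16,0x06,0x0b,0x13] = 9e 08 47 4e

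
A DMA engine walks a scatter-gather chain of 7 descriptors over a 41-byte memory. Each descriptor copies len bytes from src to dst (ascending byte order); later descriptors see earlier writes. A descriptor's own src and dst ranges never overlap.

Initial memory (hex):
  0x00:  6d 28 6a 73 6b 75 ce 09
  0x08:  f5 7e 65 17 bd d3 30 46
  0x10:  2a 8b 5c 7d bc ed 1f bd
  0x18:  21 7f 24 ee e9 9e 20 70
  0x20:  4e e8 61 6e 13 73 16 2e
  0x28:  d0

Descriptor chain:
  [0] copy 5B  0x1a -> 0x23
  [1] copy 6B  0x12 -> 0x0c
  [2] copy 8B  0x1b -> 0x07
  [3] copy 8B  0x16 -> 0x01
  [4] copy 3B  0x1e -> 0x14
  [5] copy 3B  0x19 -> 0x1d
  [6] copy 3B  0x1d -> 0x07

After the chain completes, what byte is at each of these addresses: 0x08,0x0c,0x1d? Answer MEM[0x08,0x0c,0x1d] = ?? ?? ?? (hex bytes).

MEM[0x08,0x0c,0x1d] = 24 4e 7f

D0: mem[0x23..0x27] <- [24 ee e9 9e 20]
D1: mem[0x0c..0x11] <- [5c 7d bc ed 1f bd]
D2: mem[0x07..0x0e] <- [ee e9 9e 20 70 4e e8 61]
D3: mem[0x01..0x08] <- [1f bd 21 7f 24 ee e9 9e]
D4: mem[0x14..0x16] <- [20 70 4e]
D5: mem[0x1d..0x1f] <- [7f 24 ee]
D6: mem[0x07..0x09] <- [7f 24 ee]
query mem[0x08]=0x24, mem[0x0c]=0x4e, mem[0x1d]=0x7f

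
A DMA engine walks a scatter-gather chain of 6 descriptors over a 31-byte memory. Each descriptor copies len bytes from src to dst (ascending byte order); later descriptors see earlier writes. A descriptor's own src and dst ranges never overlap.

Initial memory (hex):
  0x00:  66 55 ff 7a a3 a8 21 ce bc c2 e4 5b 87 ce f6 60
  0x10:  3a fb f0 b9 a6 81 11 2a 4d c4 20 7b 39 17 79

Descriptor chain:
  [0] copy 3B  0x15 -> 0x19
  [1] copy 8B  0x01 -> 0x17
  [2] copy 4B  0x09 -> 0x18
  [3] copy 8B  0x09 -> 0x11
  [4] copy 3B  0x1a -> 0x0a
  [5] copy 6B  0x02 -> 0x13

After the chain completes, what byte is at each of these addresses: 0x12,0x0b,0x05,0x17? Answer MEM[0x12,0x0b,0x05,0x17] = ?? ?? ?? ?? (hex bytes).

MEM[0x12,0x0b,0x05,0x17] = e4 87 a8 21

#0 dst[0x19+3] := {0x81,0x11,0x2a}
#1 dst[0x17+8] := {0x55,0xff,0x7a,0xa3,0xa8,0x21,0xce,0xbc}
#2 dst[0x18+4] := {0xc2,0xe4,0x5b,0x87}
#3 dst[0x11+8] := {0xc2,0xe4,0x5b,0x87,0xce,0xf6,0x60,0x3a}
#4 dst[0x0a+3] := {0x5b,0x87,0x21}
#5 dst[0x13+6] := {0xff,0x7a,0xa3,0xa8,0x21,0xce}
query mem[0x12]=0xe4, mem[0x0b]=0x87, mem[0x05]=0xa8, mem[0x17]=0x21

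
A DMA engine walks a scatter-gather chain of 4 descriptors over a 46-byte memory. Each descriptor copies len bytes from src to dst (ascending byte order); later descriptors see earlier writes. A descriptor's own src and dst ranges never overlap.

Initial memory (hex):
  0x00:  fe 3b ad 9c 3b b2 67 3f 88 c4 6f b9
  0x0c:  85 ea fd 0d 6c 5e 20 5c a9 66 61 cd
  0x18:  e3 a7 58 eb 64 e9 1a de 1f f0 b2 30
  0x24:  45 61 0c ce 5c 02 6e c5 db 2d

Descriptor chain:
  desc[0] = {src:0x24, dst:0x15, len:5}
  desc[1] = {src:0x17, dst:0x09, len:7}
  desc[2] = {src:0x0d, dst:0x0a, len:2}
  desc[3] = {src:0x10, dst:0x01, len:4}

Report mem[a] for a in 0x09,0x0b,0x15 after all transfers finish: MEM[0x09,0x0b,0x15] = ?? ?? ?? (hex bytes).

  after D0: wrote 5B at 0x15 = 45610cce5c
  after D1: wrote 7B at 0x09 = 0cce5c58eb64e9
  after D2: wrote 2B at 0x0a = eb64
  after D3: wrote 4B at 0x01 = 6c5e205c
query mem[0x09]=0x0c, mem[0x0b]=0x64, mem[0x15]=0x45

MEM[0x09,0x0b,0x15] = 0c 64 45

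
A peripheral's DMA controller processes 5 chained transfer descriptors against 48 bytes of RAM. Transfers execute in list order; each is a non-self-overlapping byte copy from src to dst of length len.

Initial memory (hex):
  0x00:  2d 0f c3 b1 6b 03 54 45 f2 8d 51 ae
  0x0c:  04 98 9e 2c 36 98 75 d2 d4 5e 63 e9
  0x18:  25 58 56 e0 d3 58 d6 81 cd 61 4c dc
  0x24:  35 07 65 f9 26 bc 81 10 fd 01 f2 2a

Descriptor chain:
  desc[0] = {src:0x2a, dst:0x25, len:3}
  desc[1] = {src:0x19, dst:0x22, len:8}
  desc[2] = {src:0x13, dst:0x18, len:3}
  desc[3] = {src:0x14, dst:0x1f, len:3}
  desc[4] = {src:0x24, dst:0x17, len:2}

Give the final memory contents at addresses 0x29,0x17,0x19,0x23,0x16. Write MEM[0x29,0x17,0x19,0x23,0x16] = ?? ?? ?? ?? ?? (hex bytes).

[0] 0x2a->0x25 len=3 : 81 10 fd
[1] 0x19->0x22 len=8 : 58 56 e0 d3 58 d6 81 cd
[2] 0x13->0x18 len=3 : d2 d4 5e
[3] 0x14->0x1f len=3 : d4 5e 63
[4] 0x24->0x17 len=2 : e0 d3
query mem[0x29]=0xcd, mem[0x17]=0xe0, mem[0x19]=0xd4, mem[0x23]=0x56, mem[0x16]=0x63

MEM[0x29,0x17,0x19,0x23,0x16] = cd e0 d4 56 63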